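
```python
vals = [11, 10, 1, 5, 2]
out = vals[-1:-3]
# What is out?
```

vals has length 5. The slice vals[-1:-3] resolves to an empty index range, so the result is [].

[]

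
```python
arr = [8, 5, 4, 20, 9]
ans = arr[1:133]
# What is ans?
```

arr has length 5. The slice arr[1:133] selects indices [1, 2, 3, 4] (1->5, 2->4, 3->20, 4->9), giving [5, 4, 20, 9].

[5, 4, 20, 9]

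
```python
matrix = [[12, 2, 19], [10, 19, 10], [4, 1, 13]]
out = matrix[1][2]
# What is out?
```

matrix[1] = [10, 19, 10]. Taking column 2 of that row yields 10.

10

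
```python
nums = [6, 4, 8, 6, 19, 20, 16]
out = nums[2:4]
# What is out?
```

nums has length 7. The slice nums[2:4] selects indices [2, 3] (2->8, 3->6), giving [8, 6].

[8, 6]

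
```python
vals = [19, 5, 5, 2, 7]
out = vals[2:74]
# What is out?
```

vals has length 5. The slice vals[2:74] selects indices [2, 3, 4] (2->5, 3->2, 4->7), giving [5, 2, 7].

[5, 2, 7]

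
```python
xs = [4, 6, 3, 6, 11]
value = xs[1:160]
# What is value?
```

xs has length 5. The slice xs[1:160] selects indices [1, 2, 3, 4] (1->6, 2->3, 3->6, 4->11), giving [6, 3, 6, 11].

[6, 3, 6, 11]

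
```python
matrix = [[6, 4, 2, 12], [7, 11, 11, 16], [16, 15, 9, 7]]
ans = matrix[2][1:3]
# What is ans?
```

matrix[2] = [16, 15, 9, 7]. matrix[2] has length 4. The slice matrix[2][1:3] selects indices [1, 2] (1->15, 2->9), giving [15, 9].

[15, 9]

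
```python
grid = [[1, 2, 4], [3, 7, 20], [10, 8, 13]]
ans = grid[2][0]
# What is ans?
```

grid[2] = [10, 8, 13]. Taking column 0 of that row yields 10.

10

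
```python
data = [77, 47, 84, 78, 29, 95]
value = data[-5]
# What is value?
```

data has length 6. Negative index -5 maps to positive index 6 + (-5) = 1. data[1] = 47.

47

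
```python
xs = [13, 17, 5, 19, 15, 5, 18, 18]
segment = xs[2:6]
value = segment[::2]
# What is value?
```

xs has length 8. The slice xs[2:6] selects indices [2, 3, 4, 5] (2->5, 3->19, 4->15, 5->5), giving [5, 19, 15, 5]. So segment = [5, 19, 15, 5]. segment has length 4. The slice segment[::2] selects indices [0, 2] (0->5, 2->15), giving [5, 15].

[5, 15]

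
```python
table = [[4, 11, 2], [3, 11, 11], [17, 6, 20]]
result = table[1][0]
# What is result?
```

table[1] = [3, 11, 11]. Taking column 0 of that row yields 3.

3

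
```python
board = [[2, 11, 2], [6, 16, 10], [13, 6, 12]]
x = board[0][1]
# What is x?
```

board[0] = [2, 11, 2]. Taking column 1 of that row yields 11.

11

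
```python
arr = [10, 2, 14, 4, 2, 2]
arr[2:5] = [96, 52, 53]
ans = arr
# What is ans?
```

arr starts as [10, 2, 14, 4, 2, 2] (length 6). The slice arr[2:5] covers indices [2, 3, 4] with values [14, 4, 2]. Replacing that slice with [96, 52, 53] (same length) produces [10, 2, 96, 52, 53, 2].

[10, 2, 96, 52, 53, 2]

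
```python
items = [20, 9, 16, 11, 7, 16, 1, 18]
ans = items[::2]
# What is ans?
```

items has length 8. The slice items[::2] selects indices [0, 2, 4, 6] (0->20, 2->16, 4->7, 6->1), giving [20, 16, 7, 1].

[20, 16, 7, 1]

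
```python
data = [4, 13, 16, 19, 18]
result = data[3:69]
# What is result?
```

data has length 5. The slice data[3:69] selects indices [3, 4] (3->19, 4->18), giving [19, 18].

[19, 18]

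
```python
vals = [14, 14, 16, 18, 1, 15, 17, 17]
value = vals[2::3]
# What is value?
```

vals has length 8. The slice vals[2::3] selects indices [2, 5] (2->16, 5->15), giving [16, 15].

[16, 15]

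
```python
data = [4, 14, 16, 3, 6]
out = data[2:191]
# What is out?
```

data has length 5. The slice data[2:191] selects indices [2, 3, 4] (2->16, 3->3, 4->6), giving [16, 3, 6].

[16, 3, 6]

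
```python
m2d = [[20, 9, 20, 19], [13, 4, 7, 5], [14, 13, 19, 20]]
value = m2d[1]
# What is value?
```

m2d has 3 rows. Row 1 is [13, 4, 7, 5].

[13, 4, 7, 5]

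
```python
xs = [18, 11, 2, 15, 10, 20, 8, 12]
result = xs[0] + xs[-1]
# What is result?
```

xs has length 8. xs[0] = 18.
xs has length 8. Negative index -1 maps to positive index 8 + (-1) = 7. xs[7] = 12.
Sum: 18 + 12 = 30.

30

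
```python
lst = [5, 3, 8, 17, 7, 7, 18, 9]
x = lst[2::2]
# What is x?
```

lst has length 8. The slice lst[2::2] selects indices [2, 4, 6] (2->8, 4->7, 6->18), giving [8, 7, 18].

[8, 7, 18]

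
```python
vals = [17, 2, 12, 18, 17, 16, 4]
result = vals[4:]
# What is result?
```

vals has length 7. The slice vals[4:] selects indices [4, 5, 6] (4->17, 5->16, 6->4), giving [17, 16, 4].

[17, 16, 4]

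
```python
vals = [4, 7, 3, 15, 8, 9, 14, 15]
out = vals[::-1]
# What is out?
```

vals has length 8. The slice vals[::-1] selects indices [7, 6, 5, 4, 3, 2, 1, 0] (7->15, 6->14, 5->9, 4->8, 3->15, 2->3, 1->7, 0->4), giving [15, 14, 9, 8, 15, 3, 7, 4].

[15, 14, 9, 8, 15, 3, 7, 4]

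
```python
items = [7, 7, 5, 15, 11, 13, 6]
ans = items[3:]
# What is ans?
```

items has length 7. The slice items[3:] selects indices [3, 4, 5, 6] (3->15, 4->11, 5->13, 6->6), giving [15, 11, 13, 6].

[15, 11, 13, 6]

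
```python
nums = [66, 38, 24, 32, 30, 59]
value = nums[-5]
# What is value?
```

nums has length 6. Negative index -5 maps to positive index 6 + (-5) = 1. nums[1] = 38.

38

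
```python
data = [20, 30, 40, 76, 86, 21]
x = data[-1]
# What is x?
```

data has length 6. Negative index -1 maps to positive index 6 + (-1) = 5. data[5] = 21.

21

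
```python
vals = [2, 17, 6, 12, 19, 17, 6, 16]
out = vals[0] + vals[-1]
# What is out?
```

vals has length 8. vals[0] = 2.
vals has length 8. Negative index -1 maps to positive index 8 + (-1) = 7. vals[7] = 16.
Sum: 2 + 16 = 18.

18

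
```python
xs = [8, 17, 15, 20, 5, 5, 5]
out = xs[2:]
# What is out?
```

xs has length 7. The slice xs[2:] selects indices [2, 3, 4, 5, 6] (2->15, 3->20, 4->5, 5->5, 6->5), giving [15, 20, 5, 5, 5].

[15, 20, 5, 5, 5]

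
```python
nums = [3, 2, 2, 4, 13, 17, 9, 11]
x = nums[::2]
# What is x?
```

nums has length 8. The slice nums[::2] selects indices [0, 2, 4, 6] (0->3, 2->2, 4->13, 6->9), giving [3, 2, 13, 9].

[3, 2, 13, 9]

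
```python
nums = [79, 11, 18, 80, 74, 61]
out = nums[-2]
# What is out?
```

nums has length 6. Negative index -2 maps to positive index 6 + (-2) = 4. nums[4] = 74.

74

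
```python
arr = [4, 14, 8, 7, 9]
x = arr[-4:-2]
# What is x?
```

arr has length 5. The slice arr[-4:-2] selects indices [1, 2] (1->14, 2->8), giving [14, 8].

[14, 8]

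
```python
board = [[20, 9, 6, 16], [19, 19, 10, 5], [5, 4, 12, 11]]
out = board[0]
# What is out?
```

board has 3 rows. Row 0 is [20, 9, 6, 16].

[20, 9, 6, 16]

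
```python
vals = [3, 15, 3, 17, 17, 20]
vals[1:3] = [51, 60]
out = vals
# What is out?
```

vals starts as [3, 15, 3, 17, 17, 20] (length 6). The slice vals[1:3] covers indices [1, 2] with values [15, 3]. Replacing that slice with [51, 60] (same length) produces [3, 51, 60, 17, 17, 20].

[3, 51, 60, 17, 17, 20]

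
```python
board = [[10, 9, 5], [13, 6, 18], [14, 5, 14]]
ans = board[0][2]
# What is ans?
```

board[0] = [10, 9, 5]. Taking column 2 of that row yields 5.

5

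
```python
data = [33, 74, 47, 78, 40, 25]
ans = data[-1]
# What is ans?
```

data has length 6. Negative index -1 maps to positive index 6 + (-1) = 5. data[5] = 25.

25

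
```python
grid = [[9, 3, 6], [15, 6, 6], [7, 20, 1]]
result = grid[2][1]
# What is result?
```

grid[2] = [7, 20, 1]. Taking column 1 of that row yields 20.

20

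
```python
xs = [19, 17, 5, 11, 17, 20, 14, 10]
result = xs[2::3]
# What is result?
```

xs has length 8. The slice xs[2::3] selects indices [2, 5] (2->5, 5->20), giving [5, 20].

[5, 20]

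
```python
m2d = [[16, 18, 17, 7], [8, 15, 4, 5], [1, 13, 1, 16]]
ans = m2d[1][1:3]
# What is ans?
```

m2d[1] = [8, 15, 4, 5]. m2d[1] has length 4. The slice m2d[1][1:3] selects indices [1, 2] (1->15, 2->4), giving [15, 4].

[15, 4]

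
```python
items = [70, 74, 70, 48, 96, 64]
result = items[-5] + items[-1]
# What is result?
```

items has length 6. Negative index -5 maps to positive index 6 + (-5) = 1. items[1] = 74.
items has length 6. Negative index -1 maps to positive index 6 + (-1) = 5. items[5] = 64.
Sum: 74 + 64 = 138.

138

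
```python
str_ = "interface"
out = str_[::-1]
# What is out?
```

str_ has length 9. The slice str_[::-1] selects indices [8, 7, 6, 5, 4, 3, 2, 1, 0] (8->'e', 7->'c', 6->'a', 5->'f', 4->'r', 3->'e', 2->'t', 1->'n', 0->'i'), giving 'ecafretni'.

'ecafretni'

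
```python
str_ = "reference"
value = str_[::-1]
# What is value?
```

str_ has length 9. The slice str_[::-1] selects indices [8, 7, 6, 5, 4, 3, 2, 1, 0] (8->'e', 7->'c', 6->'n', 5->'e', 4->'r', 3->'e', 2->'f', 1->'e', 0->'r'), giving 'ecnerefer'.

'ecnerefer'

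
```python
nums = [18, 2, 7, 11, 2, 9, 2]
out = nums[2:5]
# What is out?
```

nums has length 7. The slice nums[2:5] selects indices [2, 3, 4] (2->7, 3->11, 4->2), giving [7, 11, 2].

[7, 11, 2]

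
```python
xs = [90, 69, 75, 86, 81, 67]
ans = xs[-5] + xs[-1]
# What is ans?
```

xs has length 6. Negative index -5 maps to positive index 6 + (-5) = 1. xs[1] = 69.
xs has length 6. Negative index -1 maps to positive index 6 + (-1) = 5. xs[5] = 67.
Sum: 69 + 67 = 136.

136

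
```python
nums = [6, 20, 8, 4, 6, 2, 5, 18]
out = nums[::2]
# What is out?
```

nums has length 8. The slice nums[::2] selects indices [0, 2, 4, 6] (0->6, 2->8, 4->6, 6->5), giving [6, 8, 6, 5].

[6, 8, 6, 5]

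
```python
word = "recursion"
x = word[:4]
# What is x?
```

word has length 9. The slice word[:4] selects indices [0, 1, 2, 3] (0->'r', 1->'e', 2->'c', 3->'u'), giving 'recu'.

'recu'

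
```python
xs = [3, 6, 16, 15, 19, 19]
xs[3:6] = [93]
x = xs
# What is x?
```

xs starts as [3, 6, 16, 15, 19, 19] (length 6). The slice xs[3:6] covers indices [3, 4, 5] with values [15, 19, 19]. Replacing that slice with [93] (different length) produces [3, 6, 16, 93].

[3, 6, 16, 93]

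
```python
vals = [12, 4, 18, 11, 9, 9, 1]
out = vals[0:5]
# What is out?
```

vals has length 7. The slice vals[0:5] selects indices [0, 1, 2, 3, 4] (0->12, 1->4, 2->18, 3->11, 4->9), giving [12, 4, 18, 11, 9].

[12, 4, 18, 11, 9]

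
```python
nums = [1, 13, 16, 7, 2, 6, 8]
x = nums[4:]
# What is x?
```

nums has length 7. The slice nums[4:] selects indices [4, 5, 6] (4->2, 5->6, 6->8), giving [2, 6, 8].

[2, 6, 8]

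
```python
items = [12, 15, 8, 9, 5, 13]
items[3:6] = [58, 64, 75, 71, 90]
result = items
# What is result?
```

items starts as [12, 15, 8, 9, 5, 13] (length 6). The slice items[3:6] covers indices [3, 4, 5] with values [9, 5, 13]. Replacing that slice with [58, 64, 75, 71, 90] (different length) produces [12, 15, 8, 58, 64, 75, 71, 90].

[12, 15, 8, 58, 64, 75, 71, 90]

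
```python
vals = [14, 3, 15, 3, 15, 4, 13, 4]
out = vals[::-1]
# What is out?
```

vals has length 8. The slice vals[::-1] selects indices [7, 6, 5, 4, 3, 2, 1, 0] (7->4, 6->13, 5->4, 4->15, 3->3, 2->15, 1->3, 0->14), giving [4, 13, 4, 15, 3, 15, 3, 14].

[4, 13, 4, 15, 3, 15, 3, 14]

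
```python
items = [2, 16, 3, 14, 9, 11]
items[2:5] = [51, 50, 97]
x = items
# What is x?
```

items starts as [2, 16, 3, 14, 9, 11] (length 6). The slice items[2:5] covers indices [2, 3, 4] with values [3, 14, 9]. Replacing that slice with [51, 50, 97] (same length) produces [2, 16, 51, 50, 97, 11].

[2, 16, 51, 50, 97, 11]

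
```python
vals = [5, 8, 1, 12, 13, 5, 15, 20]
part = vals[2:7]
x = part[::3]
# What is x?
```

vals has length 8. The slice vals[2:7] selects indices [2, 3, 4, 5, 6] (2->1, 3->12, 4->13, 5->5, 6->15), giving [1, 12, 13, 5, 15]. So part = [1, 12, 13, 5, 15]. part has length 5. The slice part[::3] selects indices [0, 3] (0->1, 3->5), giving [1, 5].

[1, 5]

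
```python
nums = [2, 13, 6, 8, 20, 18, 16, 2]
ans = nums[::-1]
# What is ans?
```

nums has length 8. The slice nums[::-1] selects indices [7, 6, 5, 4, 3, 2, 1, 0] (7->2, 6->16, 5->18, 4->20, 3->8, 2->6, 1->13, 0->2), giving [2, 16, 18, 20, 8, 6, 13, 2].

[2, 16, 18, 20, 8, 6, 13, 2]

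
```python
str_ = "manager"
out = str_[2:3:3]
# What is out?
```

str_ has length 7. The slice str_[2:3:3] selects indices [2] (2->'n'), giving 'n'.

'n'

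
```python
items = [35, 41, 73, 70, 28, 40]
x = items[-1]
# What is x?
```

items has length 6. Negative index -1 maps to positive index 6 + (-1) = 5. items[5] = 40.

40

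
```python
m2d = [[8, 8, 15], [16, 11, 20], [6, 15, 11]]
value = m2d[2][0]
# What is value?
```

m2d[2] = [6, 15, 11]. Taking column 0 of that row yields 6.

6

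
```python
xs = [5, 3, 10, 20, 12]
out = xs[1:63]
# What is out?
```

xs has length 5. The slice xs[1:63] selects indices [1, 2, 3, 4] (1->3, 2->10, 3->20, 4->12), giving [3, 10, 20, 12].

[3, 10, 20, 12]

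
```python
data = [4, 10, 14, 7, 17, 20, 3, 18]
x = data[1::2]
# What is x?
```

data has length 8. The slice data[1::2] selects indices [1, 3, 5, 7] (1->10, 3->7, 5->20, 7->18), giving [10, 7, 20, 18].

[10, 7, 20, 18]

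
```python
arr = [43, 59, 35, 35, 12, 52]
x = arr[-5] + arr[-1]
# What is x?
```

arr has length 6. Negative index -5 maps to positive index 6 + (-5) = 1. arr[1] = 59.
arr has length 6. Negative index -1 maps to positive index 6 + (-1) = 5. arr[5] = 52.
Sum: 59 + 52 = 111.

111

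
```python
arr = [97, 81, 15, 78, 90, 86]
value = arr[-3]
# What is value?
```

arr has length 6. Negative index -3 maps to positive index 6 + (-3) = 3. arr[3] = 78.

78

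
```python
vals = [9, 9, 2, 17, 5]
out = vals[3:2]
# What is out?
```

vals has length 5. The slice vals[3:2] resolves to an empty index range, so the result is [].

[]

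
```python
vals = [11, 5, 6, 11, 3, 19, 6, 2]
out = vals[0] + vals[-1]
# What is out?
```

vals has length 8. vals[0] = 11.
vals has length 8. Negative index -1 maps to positive index 8 + (-1) = 7. vals[7] = 2.
Sum: 11 + 2 = 13.

13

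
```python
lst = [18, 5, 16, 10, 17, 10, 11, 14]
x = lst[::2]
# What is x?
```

lst has length 8. The slice lst[::2] selects indices [0, 2, 4, 6] (0->18, 2->16, 4->17, 6->11), giving [18, 16, 17, 11].

[18, 16, 17, 11]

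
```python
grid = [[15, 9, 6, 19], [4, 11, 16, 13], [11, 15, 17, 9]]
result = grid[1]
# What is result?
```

grid has 3 rows. Row 1 is [4, 11, 16, 13].

[4, 11, 16, 13]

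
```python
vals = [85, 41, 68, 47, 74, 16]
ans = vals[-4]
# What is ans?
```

vals has length 6. Negative index -4 maps to positive index 6 + (-4) = 2. vals[2] = 68.

68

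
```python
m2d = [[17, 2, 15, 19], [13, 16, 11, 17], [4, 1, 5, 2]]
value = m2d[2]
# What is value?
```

m2d has 3 rows. Row 2 is [4, 1, 5, 2].

[4, 1, 5, 2]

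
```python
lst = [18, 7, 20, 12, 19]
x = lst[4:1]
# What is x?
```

lst has length 5. The slice lst[4:1] resolves to an empty index range, so the result is [].

[]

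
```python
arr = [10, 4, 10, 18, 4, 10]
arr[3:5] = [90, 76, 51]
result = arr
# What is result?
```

arr starts as [10, 4, 10, 18, 4, 10] (length 6). The slice arr[3:5] covers indices [3, 4] with values [18, 4]. Replacing that slice with [90, 76, 51] (different length) produces [10, 4, 10, 90, 76, 51, 10].

[10, 4, 10, 90, 76, 51, 10]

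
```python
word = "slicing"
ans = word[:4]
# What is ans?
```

word has length 7. The slice word[:4] selects indices [0, 1, 2, 3] (0->'s', 1->'l', 2->'i', 3->'c'), giving 'slic'.

'slic'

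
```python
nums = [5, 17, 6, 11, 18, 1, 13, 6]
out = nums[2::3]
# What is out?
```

nums has length 8. The slice nums[2::3] selects indices [2, 5] (2->6, 5->1), giving [6, 1].

[6, 1]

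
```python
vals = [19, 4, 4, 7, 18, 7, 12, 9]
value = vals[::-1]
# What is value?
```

vals has length 8. The slice vals[::-1] selects indices [7, 6, 5, 4, 3, 2, 1, 0] (7->9, 6->12, 5->7, 4->18, 3->7, 2->4, 1->4, 0->19), giving [9, 12, 7, 18, 7, 4, 4, 19].

[9, 12, 7, 18, 7, 4, 4, 19]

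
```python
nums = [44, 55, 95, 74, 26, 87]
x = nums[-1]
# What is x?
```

nums has length 6. Negative index -1 maps to positive index 6 + (-1) = 5. nums[5] = 87.

87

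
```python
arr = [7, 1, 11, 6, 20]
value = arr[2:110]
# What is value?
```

arr has length 5. The slice arr[2:110] selects indices [2, 3, 4] (2->11, 3->6, 4->20), giving [11, 6, 20].

[11, 6, 20]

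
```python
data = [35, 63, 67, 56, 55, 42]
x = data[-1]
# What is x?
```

data has length 6. Negative index -1 maps to positive index 6 + (-1) = 5. data[5] = 42.

42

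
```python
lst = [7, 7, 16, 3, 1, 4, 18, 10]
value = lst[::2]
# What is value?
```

lst has length 8. The slice lst[::2] selects indices [0, 2, 4, 6] (0->7, 2->16, 4->1, 6->18), giving [7, 16, 1, 18].

[7, 16, 1, 18]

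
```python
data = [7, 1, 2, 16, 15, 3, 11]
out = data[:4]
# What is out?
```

data has length 7. The slice data[:4] selects indices [0, 1, 2, 3] (0->7, 1->1, 2->2, 3->16), giving [7, 1, 2, 16].

[7, 1, 2, 16]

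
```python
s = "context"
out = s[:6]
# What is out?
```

s has length 7. The slice s[:6] selects indices [0, 1, 2, 3, 4, 5] (0->'c', 1->'o', 2->'n', 3->'t', 4->'e', 5->'x'), giving 'contex'.

'contex'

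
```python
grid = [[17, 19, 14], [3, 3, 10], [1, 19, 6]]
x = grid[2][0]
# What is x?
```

grid[2] = [1, 19, 6]. Taking column 0 of that row yields 1.

1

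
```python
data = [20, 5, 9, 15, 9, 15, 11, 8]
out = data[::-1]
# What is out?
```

data has length 8. The slice data[::-1] selects indices [7, 6, 5, 4, 3, 2, 1, 0] (7->8, 6->11, 5->15, 4->9, 3->15, 2->9, 1->5, 0->20), giving [8, 11, 15, 9, 15, 9, 5, 20].

[8, 11, 15, 9, 15, 9, 5, 20]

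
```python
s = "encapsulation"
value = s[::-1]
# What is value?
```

s has length 13. The slice s[::-1] selects indices [12, 11, 10, 9, 8, 7, 6, 5, 4, 3, 2, 1, 0] (12->'n', 11->'o', 10->'i', 9->'t', 8->'a', 7->'l', 6->'u', 5->'s', 4->'p', 3->'a', 2->'c', 1->'n', 0->'e'), giving 'noitaluspacne'.

'noitaluspacne'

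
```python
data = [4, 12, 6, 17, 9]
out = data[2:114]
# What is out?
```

data has length 5. The slice data[2:114] selects indices [2, 3, 4] (2->6, 3->17, 4->9), giving [6, 17, 9].

[6, 17, 9]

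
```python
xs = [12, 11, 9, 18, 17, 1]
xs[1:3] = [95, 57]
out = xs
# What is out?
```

xs starts as [12, 11, 9, 18, 17, 1] (length 6). The slice xs[1:3] covers indices [1, 2] with values [11, 9]. Replacing that slice with [95, 57] (same length) produces [12, 95, 57, 18, 17, 1].

[12, 95, 57, 18, 17, 1]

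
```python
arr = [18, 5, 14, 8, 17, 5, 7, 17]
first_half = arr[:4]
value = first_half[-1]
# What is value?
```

arr has length 8. The slice arr[:4] selects indices [0, 1, 2, 3] (0->18, 1->5, 2->14, 3->8), giving [18, 5, 14, 8]. So first_half = [18, 5, 14, 8]. Then first_half[-1] = 8.

8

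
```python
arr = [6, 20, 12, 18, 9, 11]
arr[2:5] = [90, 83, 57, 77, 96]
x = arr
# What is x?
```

arr starts as [6, 20, 12, 18, 9, 11] (length 6). The slice arr[2:5] covers indices [2, 3, 4] with values [12, 18, 9]. Replacing that slice with [90, 83, 57, 77, 96] (different length) produces [6, 20, 90, 83, 57, 77, 96, 11].

[6, 20, 90, 83, 57, 77, 96, 11]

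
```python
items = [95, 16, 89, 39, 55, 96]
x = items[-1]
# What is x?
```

items has length 6. Negative index -1 maps to positive index 6 + (-1) = 5. items[5] = 96.

96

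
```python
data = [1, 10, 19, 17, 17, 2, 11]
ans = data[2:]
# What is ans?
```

data has length 7. The slice data[2:] selects indices [2, 3, 4, 5, 6] (2->19, 3->17, 4->17, 5->2, 6->11), giving [19, 17, 17, 2, 11].

[19, 17, 17, 2, 11]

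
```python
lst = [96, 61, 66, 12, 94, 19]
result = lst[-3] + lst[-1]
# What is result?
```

lst has length 6. Negative index -3 maps to positive index 6 + (-3) = 3. lst[3] = 12.
lst has length 6. Negative index -1 maps to positive index 6 + (-1) = 5. lst[5] = 19.
Sum: 12 + 19 = 31.

31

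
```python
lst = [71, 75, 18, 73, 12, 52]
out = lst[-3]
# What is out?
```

lst has length 6. Negative index -3 maps to positive index 6 + (-3) = 3. lst[3] = 73.

73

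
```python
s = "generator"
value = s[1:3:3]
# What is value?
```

s has length 9. The slice s[1:3:3] selects indices [1] (1->'e'), giving 'e'.

'e'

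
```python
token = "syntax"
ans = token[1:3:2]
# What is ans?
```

token has length 6. The slice token[1:3:2] selects indices [1] (1->'y'), giving 'y'.

'y'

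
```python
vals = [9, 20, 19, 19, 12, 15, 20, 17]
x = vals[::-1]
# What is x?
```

vals has length 8. The slice vals[::-1] selects indices [7, 6, 5, 4, 3, 2, 1, 0] (7->17, 6->20, 5->15, 4->12, 3->19, 2->19, 1->20, 0->9), giving [17, 20, 15, 12, 19, 19, 20, 9].

[17, 20, 15, 12, 19, 19, 20, 9]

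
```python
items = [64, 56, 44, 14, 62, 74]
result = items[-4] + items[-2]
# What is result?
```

items has length 6. Negative index -4 maps to positive index 6 + (-4) = 2. items[2] = 44.
items has length 6. Negative index -2 maps to positive index 6 + (-2) = 4. items[4] = 62.
Sum: 44 + 62 = 106.

106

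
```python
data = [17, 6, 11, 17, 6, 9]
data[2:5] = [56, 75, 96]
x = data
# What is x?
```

data starts as [17, 6, 11, 17, 6, 9] (length 6). The slice data[2:5] covers indices [2, 3, 4] with values [11, 17, 6]. Replacing that slice with [56, 75, 96] (same length) produces [17, 6, 56, 75, 96, 9].

[17, 6, 56, 75, 96, 9]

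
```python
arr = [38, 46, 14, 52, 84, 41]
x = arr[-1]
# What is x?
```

arr has length 6. Negative index -1 maps to positive index 6 + (-1) = 5. arr[5] = 41.

41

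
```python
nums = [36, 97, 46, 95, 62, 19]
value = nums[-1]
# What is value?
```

nums has length 6. Negative index -1 maps to positive index 6 + (-1) = 5. nums[5] = 19.

19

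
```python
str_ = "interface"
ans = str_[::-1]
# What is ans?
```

str_ has length 9. The slice str_[::-1] selects indices [8, 7, 6, 5, 4, 3, 2, 1, 0] (8->'e', 7->'c', 6->'a', 5->'f', 4->'r', 3->'e', 2->'t', 1->'n', 0->'i'), giving 'ecafretni'.

'ecafretni'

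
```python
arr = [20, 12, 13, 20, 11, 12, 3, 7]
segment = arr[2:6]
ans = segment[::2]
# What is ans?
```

arr has length 8. The slice arr[2:6] selects indices [2, 3, 4, 5] (2->13, 3->20, 4->11, 5->12), giving [13, 20, 11, 12]. So segment = [13, 20, 11, 12]. segment has length 4. The slice segment[::2] selects indices [0, 2] (0->13, 2->11), giving [13, 11].

[13, 11]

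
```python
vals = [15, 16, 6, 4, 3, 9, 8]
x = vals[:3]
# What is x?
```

vals has length 7. The slice vals[:3] selects indices [0, 1, 2] (0->15, 1->16, 2->6), giving [15, 16, 6].

[15, 16, 6]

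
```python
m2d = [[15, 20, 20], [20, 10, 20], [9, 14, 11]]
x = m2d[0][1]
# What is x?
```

m2d[0] = [15, 20, 20]. Taking column 1 of that row yields 20.

20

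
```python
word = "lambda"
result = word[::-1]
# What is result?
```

word has length 6. The slice word[::-1] selects indices [5, 4, 3, 2, 1, 0] (5->'a', 4->'d', 3->'b', 2->'m', 1->'a', 0->'l'), giving 'adbmal'.

'adbmal'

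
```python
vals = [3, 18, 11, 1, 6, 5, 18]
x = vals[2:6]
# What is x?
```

vals has length 7. The slice vals[2:6] selects indices [2, 3, 4, 5] (2->11, 3->1, 4->6, 5->5), giving [11, 1, 6, 5].

[11, 1, 6, 5]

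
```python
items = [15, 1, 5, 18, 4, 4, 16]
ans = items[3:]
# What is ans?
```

items has length 7. The slice items[3:] selects indices [3, 4, 5, 6] (3->18, 4->4, 5->4, 6->16), giving [18, 4, 4, 16].

[18, 4, 4, 16]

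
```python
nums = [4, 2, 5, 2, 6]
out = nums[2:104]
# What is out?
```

nums has length 5. The slice nums[2:104] selects indices [2, 3, 4] (2->5, 3->2, 4->6), giving [5, 2, 6].

[5, 2, 6]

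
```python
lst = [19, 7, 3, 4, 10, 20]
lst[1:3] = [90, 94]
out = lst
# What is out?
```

lst starts as [19, 7, 3, 4, 10, 20] (length 6). The slice lst[1:3] covers indices [1, 2] with values [7, 3]. Replacing that slice with [90, 94] (same length) produces [19, 90, 94, 4, 10, 20].

[19, 90, 94, 4, 10, 20]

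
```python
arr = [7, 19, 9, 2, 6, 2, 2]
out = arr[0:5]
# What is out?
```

arr has length 7. The slice arr[0:5] selects indices [0, 1, 2, 3, 4] (0->7, 1->19, 2->9, 3->2, 4->6), giving [7, 19, 9, 2, 6].

[7, 19, 9, 2, 6]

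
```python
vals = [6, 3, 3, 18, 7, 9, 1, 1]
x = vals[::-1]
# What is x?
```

vals has length 8. The slice vals[::-1] selects indices [7, 6, 5, 4, 3, 2, 1, 0] (7->1, 6->1, 5->9, 4->7, 3->18, 2->3, 1->3, 0->6), giving [1, 1, 9, 7, 18, 3, 3, 6].

[1, 1, 9, 7, 18, 3, 3, 6]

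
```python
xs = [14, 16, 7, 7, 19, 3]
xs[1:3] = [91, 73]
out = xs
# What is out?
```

xs starts as [14, 16, 7, 7, 19, 3] (length 6). The slice xs[1:3] covers indices [1, 2] with values [16, 7]. Replacing that slice with [91, 73] (same length) produces [14, 91, 73, 7, 19, 3].

[14, 91, 73, 7, 19, 3]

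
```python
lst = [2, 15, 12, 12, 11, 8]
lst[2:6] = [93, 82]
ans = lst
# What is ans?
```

lst starts as [2, 15, 12, 12, 11, 8] (length 6). The slice lst[2:6] covers indices [2, 3, 4, 5] with values [12, 12, 11, 8]. Replacing that slice with [93, 82] (different length) produces [2, 15, 93, 82].

[2, 15, 93, 82]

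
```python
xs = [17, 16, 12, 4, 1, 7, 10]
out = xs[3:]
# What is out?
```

xs has length 7. The slice xs[3:] selects indices [3, 4, 5, 6] (3->4, 4->1, 5->7, 6->10), giving [4, 1, 7, 10].

[4, 1, 7, 10]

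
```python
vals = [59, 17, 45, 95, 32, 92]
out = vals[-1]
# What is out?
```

vals has length 6. Negative index -1 maps to positive index 6 + (-1) = 5. vals[5] = 92.

92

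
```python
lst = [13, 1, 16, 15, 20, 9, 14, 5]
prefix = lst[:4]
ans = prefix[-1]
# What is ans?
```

lst has length 8. The slice lst[:4] selects indices [0, 1, 2, 3] (0->13, 1->1, 2->16, 3->15), giving [13, 1, 16, 15]. So prefix = [13, 1, 16, 15]. Then prefix[-1] = 15.

15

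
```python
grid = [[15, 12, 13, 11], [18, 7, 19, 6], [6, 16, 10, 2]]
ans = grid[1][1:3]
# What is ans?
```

grid[1] = [18, 7, 19, 6]. grid[1] has length 4. The slice grid[1][1:3] selects indices [1, 2] (1->7, 2->19), giving [7, 19].

[7, 19]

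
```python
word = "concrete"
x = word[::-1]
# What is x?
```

word has length 8. The slice word[::-1] selects indices [7, 6, 5, 4, 3, 2, 1, 0] (7->'e', 6->'t', 5->'e', 4->'r', 3->'c', 2->'n', 1->'o', 0->'c'), giving 'etercnoc'.

'etercnoc'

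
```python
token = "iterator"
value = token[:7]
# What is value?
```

token has length 8. The slice token[:7] selects indices [0, 1, 2, 3, 4, 5, 6] (0->'i', 1->'t', 2->'e', 3->'r', 4->'a', 5->'t', 6->'o'), giving 'iterato'.

'iterato'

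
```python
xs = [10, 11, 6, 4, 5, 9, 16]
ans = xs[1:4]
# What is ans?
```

xs has length 7. The slice xs[1:4] selects indices [1, 2, 3] (1->11, 2->6, 3->4), giving [11, 6, 4].

[11, 6, 4]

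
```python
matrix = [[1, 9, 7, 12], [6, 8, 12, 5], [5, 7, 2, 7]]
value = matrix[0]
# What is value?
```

matrix has 3 rows. Row 0 is [1, 9, 7, 12].

[1, 9, 7, 12]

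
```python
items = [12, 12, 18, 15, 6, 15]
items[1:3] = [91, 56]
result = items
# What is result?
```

items starts as [12, 12, 18, 15, 6, 15] (length 6). The slice items[1:3] covers indices [1, 2] with values [12, 18]. Replacing that slice with [91, 56] (same length) produces [12, 91, 56, 15, 6, 15].

[12, 91, 56, 15, 6, 15]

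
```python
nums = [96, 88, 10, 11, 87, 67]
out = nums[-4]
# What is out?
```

nums has length 6. Negative index -4 maps to positive index 6 + (-4) = 2. nums[2] = 10.

10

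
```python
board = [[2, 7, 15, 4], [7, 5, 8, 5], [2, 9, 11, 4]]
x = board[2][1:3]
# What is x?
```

board[2] = [2, 9, 11, 4]. board[2] has length 4. The slice board[2][1:3] selects indices [1, 2] (1->9, 2->11), giving [9, 11].

[9, 11]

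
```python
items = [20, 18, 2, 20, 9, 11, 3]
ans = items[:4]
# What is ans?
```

items has length 7. The slice items[:4] selects indices [0, 1, 2, 3] (0->20, 1->18, 2->2, 3->20), giving [20, 18, 2, 20].

[20, 18, 2, 20]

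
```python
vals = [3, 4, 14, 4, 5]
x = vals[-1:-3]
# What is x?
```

vals has length 5. The slice vals[-1:-3] resolves to an empty index range, so the result is [].

[]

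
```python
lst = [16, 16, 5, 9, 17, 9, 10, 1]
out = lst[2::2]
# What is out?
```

lst has length 8. The slice lst[2::2] selects indices [2, 4, 6] (2->5, 4->17, 6->10), giving [5, 17, 10].

[5, 17, 10]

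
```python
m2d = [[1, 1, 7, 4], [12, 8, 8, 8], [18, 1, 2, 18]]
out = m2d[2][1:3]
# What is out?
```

m2d[2] = [18, 1, 2, 18]. m2d[2] has length 4. The slice m2d[2][1:3] selects indices [1, 2] (1->1, 2->2), giving [1, 2].

[1, 2]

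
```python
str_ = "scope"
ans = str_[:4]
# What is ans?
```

str_ has length 5. The slice str_[:4] selects indices [0, 1, 2, 3] (0->'s', 1->'c', 2->'o', 3->'p'), giving 'scop'.

'scop'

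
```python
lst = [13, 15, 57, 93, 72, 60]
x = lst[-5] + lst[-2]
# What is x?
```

lst has length 6. Negative index -5 maps to positive index 6 + (-5) = 1. lst[1] = 15.
lst has length 6. Negative index -2 maps to positive index 6 + (-2) = 4. lst[4] = 72.
Sum: 15 + 72 = 87.

87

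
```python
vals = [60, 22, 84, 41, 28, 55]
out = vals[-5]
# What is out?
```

vals has length 6. Negative index -5 maps to positive index 6 + (-5) = 1. vals[1] = 22.

22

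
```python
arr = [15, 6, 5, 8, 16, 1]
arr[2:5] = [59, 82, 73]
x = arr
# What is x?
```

arr starts as [15, 6, 5, 8, 16, 1] (length 6). The slice arr[2:5] covers indices [2, 3, 4] with values [5, 8, 16]. Replacing that slice with [59, 82, 73] (same length) produces [15, 6, 59, 82, 73, 1].

[15, 6, 59, 82, 73, 1]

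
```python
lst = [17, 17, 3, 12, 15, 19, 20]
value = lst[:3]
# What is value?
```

lst has length 7. The slice lst[:3] selects indices [0, 1, 2] (0->17, 1->17, 2->3), giving [17, 17, 3].

[17, 17, 3]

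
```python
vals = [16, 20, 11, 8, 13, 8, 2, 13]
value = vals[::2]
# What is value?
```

vals has length 8. The slice vals[::2] selects indices [0, 2, 4, 6] (0->16, 2->11, 4->13, 6->2), giving [16, 11, 13, 2].

[16, 11, 13, 2]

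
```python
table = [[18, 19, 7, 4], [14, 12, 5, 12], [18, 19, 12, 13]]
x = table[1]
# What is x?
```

table has 3 rows. Row 1 is [14, 12, 5, 12].

[14, 12, 5, 12]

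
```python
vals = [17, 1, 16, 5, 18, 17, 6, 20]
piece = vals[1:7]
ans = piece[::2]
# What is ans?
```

vals has length 8. The slice vals[1:7] selects indices [1, 2, 3, 4, 5, 6] (1->1, 2->16, 3->5, 4->18, 5->17, 6->6), giving [1, 16, 5, 18, 17, 6]. So piece = [1, 16, 5, 18, 17, 6]. piece has length 6. The slice piece[::2] selects indices [0, 2, 4] (0->1, 2->5, 4->17), giving [1, 5, 17].

[1, 5, 17]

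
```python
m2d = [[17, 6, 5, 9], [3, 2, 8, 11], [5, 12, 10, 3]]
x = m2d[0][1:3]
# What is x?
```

m2d[0] = [17, 6, 5, 9]. m2d[0] has length 4. The slice m2d[0][1:3] selects indices [1, 2] (1->6, 2->5), giving [6, 5].

[6, 5]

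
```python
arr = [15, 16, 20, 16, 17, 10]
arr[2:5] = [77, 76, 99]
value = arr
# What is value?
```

arr starts as [15, 16, 20, 16, 17, 10] (length 6). The slice arr[2:5] covers indices [2, 3, 4] with values [20, 16, 17]. Replacing that slice with [77, 76, 99] (same length) produces [15, 16, 77, 76, 99, 10].

[15, 16, 77, 76, 99, 10]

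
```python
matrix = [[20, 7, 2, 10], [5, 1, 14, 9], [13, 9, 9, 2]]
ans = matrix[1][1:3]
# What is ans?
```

matrix[1] = [5, 1, 14, 9]. matrix[1] has length 4. The slice matrix[1][1:3] selects indices [1, 2] (1->1, 2->14), giving [1, 14].

[1, 14]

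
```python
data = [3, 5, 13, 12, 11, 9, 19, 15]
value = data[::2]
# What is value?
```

data has length 8. The slice data[::2] selects indices [0, 2, 4, 6] (0->3, 2->13, 4->11, 6->19), giving [3, 13, 11, 19].

[3, 13, 11, 19]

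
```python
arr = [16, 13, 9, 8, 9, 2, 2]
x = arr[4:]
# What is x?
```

arr has length 7. The slice arr[4:] selects indices [4, 5, 6] (4->9, 5->2, 6->2), giving [9, 2, 2].

[9, 2, 2]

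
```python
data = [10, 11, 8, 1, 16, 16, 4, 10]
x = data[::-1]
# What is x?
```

data has length 8. The slice data[::-1] selects indices [7, 6, 5, 4, 3, 2, 1, 0] (7->10, 6->4, 5->16, 4->16, 3->1, 2->8, 1->11, 0->10), giving [10, 4, 16, 16, 1, 8, 11, 10].

[10, 4, 16, 16, 1, 8, 11, 10]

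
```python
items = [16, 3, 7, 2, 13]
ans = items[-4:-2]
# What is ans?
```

items has length 5. The slice items[-4:-2] selects indices [1, 2] (1->3, 2->7), giving [3, 7].

[3, 7]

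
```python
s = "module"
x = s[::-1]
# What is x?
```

s has length 6. The slice s[::-1] selects indices [5, 4, 3, 2, 1, 0] (5->'e', 4->'l', 3->'u', 2->'d', 1->'o', 0->'m'), giving 'eludom'.

'eludom'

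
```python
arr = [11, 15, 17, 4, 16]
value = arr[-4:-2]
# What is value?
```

arr has length 5. The slice arr[-4:-2] selects indices [1, 2] (1->15, 2->17), giving [15, 17].

[15, 17]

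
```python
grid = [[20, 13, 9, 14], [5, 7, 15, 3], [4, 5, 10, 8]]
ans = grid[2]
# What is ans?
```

grid has 3 rows. Row 2 is [4, 5, 10, 8].

[4, 5, 10, 8]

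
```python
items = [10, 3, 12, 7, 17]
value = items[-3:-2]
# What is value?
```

items has length 5. The slice items[-3:-2] selects indices [2] (2->12), giving [12].

[12]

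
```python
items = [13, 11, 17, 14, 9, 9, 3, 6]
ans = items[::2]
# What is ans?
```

items has length 8. The slice items[::2] selects indices [0, 2, 4, 6] (0->13, 2->17, 4->9, 6->3), giving [13, 17, 9, 3].

[13, 17, 9, 3]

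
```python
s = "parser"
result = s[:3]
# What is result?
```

s has length 6. The slice s[:3] selects indices [0, 1, 2] (0->'p', 1->'a', 2->'r'), giving 'par'.

'par'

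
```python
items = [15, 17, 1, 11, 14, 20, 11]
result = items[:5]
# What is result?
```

items has length 7. The slice items[:5] selects indices [0, 1, 2, 3, 4] (0->15, 1->17, 2->1, 3->11, 4->14), giving [15, 17, 1, 11, 14].

[15, 17, 1, 11, 14]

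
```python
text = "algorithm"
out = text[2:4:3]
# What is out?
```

text has length 9. The slice text[2:4:3] selects indices [2] (2->'g'), giving 'g'.

'g'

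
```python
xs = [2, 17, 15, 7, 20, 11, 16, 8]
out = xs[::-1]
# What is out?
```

xs has length 8. The slice xs[::-1] selects indices [7, 6, 5, 4, 3, 2, 1, 0] (7->8, 6->16, 5->11, 4->20, 3->7, 2->15, 1->17, 0->2), giving [8, 16, 11, 20, 7, 15, 17, 2].

[8, 16, 11, 20, 7, 15, 17, 2]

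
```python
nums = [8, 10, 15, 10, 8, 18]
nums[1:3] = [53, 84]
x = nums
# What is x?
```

nums starts as [8, 10, 15, 10, 8, 18] (length 6). The slice nums[1:3] covers indices [1, 2] with values [10, 15]. Replacing that slice with [53, 84] (same length) produces [8, 53, 84, 10, 8, 18].

[8, 53, 84, 10, 8, 18]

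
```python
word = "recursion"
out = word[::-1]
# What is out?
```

word has length 9. The slice word[::-1] selects indices [8, 7, 6, 5, 4, 3, 2, 1, 0] (8->'n', 7->'o', 6->'i', 5->'s', 4->'r', 3->'u', 2->'c', 1->'e', 0->'r'), giving 'noisrucer'.

'noisrucer'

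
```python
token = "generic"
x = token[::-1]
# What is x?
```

token has length 7. The slice token[::-1] selects indices [6, 5, 4, 3, 2, 1, 0] (6->'c', 5->'i', 4->'r', 3->'e', 2->'n', 1->'e', 0->'g'), giving 'cireneg'.

'cireneg'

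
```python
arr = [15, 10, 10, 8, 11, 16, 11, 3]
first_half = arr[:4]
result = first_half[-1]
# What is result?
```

arr has length 8. The slice arr[:4] selects indices [0, 1, 2, 3] (0->15, 1->10, 2->10, 3->8), giving [15, 10, 10, 8]. So first_half = [15, 10, 10, 8]. Then first_half[-1] = 8.

8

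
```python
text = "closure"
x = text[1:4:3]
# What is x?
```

text has length 7. The slice text[1:4:3] selects indices [1] (1->'l'), giving 'l'.

'l'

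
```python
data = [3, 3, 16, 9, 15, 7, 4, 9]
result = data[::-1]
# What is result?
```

data has length 8. The slice data[::-1] selects indices [7, 6, 5, 4, 3, 2, 1, 0] (7->9, 6->4, 5->7, 4->15, 3->9, 2->16, 1->3, 0->3), giving [9, 4, 7, 15, 9, 16, 3, 3].

[9, 4, 7, 15, 9, 16, 3, 3]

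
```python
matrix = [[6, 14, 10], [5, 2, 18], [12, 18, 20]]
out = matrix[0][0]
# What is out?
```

matrix[0] = [6, 14, 10]. Taking column 0 of that row yields 6.

6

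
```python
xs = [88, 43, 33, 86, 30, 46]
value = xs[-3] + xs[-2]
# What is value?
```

xs has length 6. Negative index -3 maps to positive index 6 + (-3) = 3. xs[3] = 86.
xs has length 6. Negative index -2 maps to positive index 6 + (-2) = 4. xs[4] = 30.
Sum: 86 + 30 = 116.

116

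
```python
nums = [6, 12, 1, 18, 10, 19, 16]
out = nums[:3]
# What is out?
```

nums has length 7. The slice nums[:3] selects indices [0, 1, 2] (0->6, 1->12, 2->1), giving [6, 12, 1].

[6, 12, 1]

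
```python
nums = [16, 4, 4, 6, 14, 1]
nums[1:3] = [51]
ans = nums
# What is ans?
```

nums starts as [16, 4, 4, 6, 14, 1] (length 6). The slice nums[1:3] covers indices [1, 2] with values [4, 4]. Replacing that slice with [51] (different length) produces [16, 51, 6, 14, 1].

[16, 51, 6, 14, 1]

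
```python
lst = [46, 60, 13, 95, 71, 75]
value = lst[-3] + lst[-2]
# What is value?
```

lst has length 6. Negative index -3 maps to positive index 6 + (-3) = 3. lst[3] = 95.
lst has length 6. Negative index -2 maps to positive index 6 + (-2) = 4. lst[4] = 71.
Sum: 95 + 71 = 166.

166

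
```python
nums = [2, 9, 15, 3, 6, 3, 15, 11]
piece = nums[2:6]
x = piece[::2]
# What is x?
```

nums has length 8. The slice nums[2:6] selects indices [2, 3, 4, 5] (2->15, 3->3, 4->6, 5->3), giving [15, 3, 6, 3]. So piece = [15, 3, 6, 3]. piece has length 4. The slice piece[::2] selects indices [0, 2] (0->15, 2->6), giving [15, 6].

[15, 6]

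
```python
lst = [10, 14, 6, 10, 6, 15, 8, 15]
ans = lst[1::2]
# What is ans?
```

lst has length 8. The slice lst[1::2] selects indices [1, 3, 5, 7] (1->14, 3->10, 5->15, 7->15), giving [14, 10, 15, 15].

[14, 10, 15, 15]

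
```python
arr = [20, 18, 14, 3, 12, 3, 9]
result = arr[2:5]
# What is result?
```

arr has length 7. The slice arr[2:5] selects indices [2, 3, 4] (2->14, 3->3, 4->12), giving [14, 3, 12].

[14, 3, 12]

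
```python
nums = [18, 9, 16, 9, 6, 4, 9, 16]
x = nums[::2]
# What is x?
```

nums has length 8. The slice nums[::2] selects indices [0, 2, 4, 6] (0->18, 2->16, 4->6, 6->9), giving [18, 16, 6, 9].

[18, 16, 6, 9]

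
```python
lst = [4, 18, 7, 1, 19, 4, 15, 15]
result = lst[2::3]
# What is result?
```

lst has length 8. The slice lst[2::3] selects indices [2, 5] (2->7, 5->4), giving [7, 4].

[7, 4]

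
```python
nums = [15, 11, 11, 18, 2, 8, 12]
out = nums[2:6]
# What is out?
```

nums has length 7. The slice nums[2:6] selects indices [2, 3, 4, 5] (2->11, 3->18, 4->2, 5->8), giving [11, 18, 2, 8].

[11, 18, 2, 8]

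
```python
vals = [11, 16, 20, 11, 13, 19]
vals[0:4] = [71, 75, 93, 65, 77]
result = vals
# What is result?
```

vals starts as [11, 16, 20, 11, 13, 19] (length 6). The slice vals[0:4] covers indices [0, 1, 2, 3] with values [11, 16, 20, 11]. Replacing that slice with [71, 75, 93, 65, 77] (different length) produces [71, 75, 93, 65, 77, 13, 19].

[71, 75, 93, 65, 77, 13, 19]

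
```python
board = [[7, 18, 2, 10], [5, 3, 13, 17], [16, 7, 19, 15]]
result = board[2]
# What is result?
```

board has 3 rows. Row 2 is [16, 7, 19, 15].

[16, 7, 19, 15]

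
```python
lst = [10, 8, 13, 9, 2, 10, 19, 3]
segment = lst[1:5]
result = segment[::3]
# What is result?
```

lst has length 8. The slice lst[1:5] selects indices [1, 2, 3, 4] (1->8, 2->13, 3->9, 4->2), giving [8, 13, 9, 2]. So segment = [8, 13, 9, 2]. segment has length 4. The slice segment[::3] selects indices [0, 3] (0->8, 3->2), giving [8, 2].

[8, 2]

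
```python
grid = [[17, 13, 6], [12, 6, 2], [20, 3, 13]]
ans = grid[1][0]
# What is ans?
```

grid[1] = [12, 6, 2]. Taking column 0 of that row yields 12.

12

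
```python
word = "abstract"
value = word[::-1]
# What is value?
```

word has length 8. The slice word[::-1] selects indices [7, 6, 5, 4, 3, 2, 1, 0] (7->'t', 6->'c', 5->'a', 4->'r', 3->'t', 2->'s', 1->'b', 0->'a'), giving 'tcartsba'.

'tcartsba'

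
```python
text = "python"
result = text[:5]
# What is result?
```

text has length 6. The slice text[:5] selects indices [0, 1, 2, 3, 4] (0->'p', 1->'y', 2->'t', 3->'h', 4->'o'), giving 'pytho'.

'pytho'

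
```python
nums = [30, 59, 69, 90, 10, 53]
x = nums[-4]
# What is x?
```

nums has length 6. Negative index -4 maps to positive index 6 + (-4) = 2. nums[2] = 69.

69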